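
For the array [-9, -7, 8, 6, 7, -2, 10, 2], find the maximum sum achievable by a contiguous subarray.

Using Kadane's algorithm on [-9, -7, 8, 6, 7, -2, 10, 2]:

Scanning through the array:
Position 1 (value -7): max_ending_here = -7, max_so_far = -7
Position 2 (value 8): max_ending_here = 8, max_so_far = 8
Position 3 (value 6): max_ending_here = 14, max_so_far = 14
Position 4 (value 7): max_ending_here = 21, max_so_far = 21
Position 5 (value -2): max_ending_here = 19, max_so_far = 21
Position 6 (value 10): max_ending_here = 29, max_so_far = 29
Position 7 (value 2): max_ending_here = 31, max_so_far = 31

Maximum subarray: [8, 6, 7, -2, 10, 2]
Maximum sum: 31

The maximum subarray is [8, 6, 7, -2, 10, 2] with sum 31. This subarray runs from index 2 to index 7.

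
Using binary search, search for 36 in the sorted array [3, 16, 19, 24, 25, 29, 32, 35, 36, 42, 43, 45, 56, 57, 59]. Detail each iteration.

Binary search for 36 in [3, 16, 19, 24, 25, 29, 32, 35, 36, 42, 43, 45, 56, 57, 59]:

lo=0, hi=14, mid=7, arr[mid]=35 -> 35 < 36, search right half
lo=8, hi=14, mid=11, arr[mid]=45 -> 45 > 36, search left half
lo=8, hi=10, mid=9, arr[mid]=42 -> 42 > 36, search left half
lo=8, hi=8, mid=8, arr[mid]=36 -> Found target at index 8!

Binary search finds 36 at index 8 after 4 comparisons. The search repeatedly halves the search space by comparing with the middle element.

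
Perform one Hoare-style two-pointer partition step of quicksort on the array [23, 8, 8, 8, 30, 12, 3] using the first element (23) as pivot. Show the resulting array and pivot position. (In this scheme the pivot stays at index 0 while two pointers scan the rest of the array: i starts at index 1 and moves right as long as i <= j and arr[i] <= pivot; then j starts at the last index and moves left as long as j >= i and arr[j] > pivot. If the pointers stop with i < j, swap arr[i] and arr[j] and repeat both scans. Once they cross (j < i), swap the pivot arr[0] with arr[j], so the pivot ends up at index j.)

Hoare-style two-pointer partition with pivot = 23:

Initial array: [23, 8, 8, 8, 30, 12, 3]

Pointers start at i = 1, j = 6.
i stops at index 4 (arr[4]=30 > 23), j stops at index 6 (arr[6]=3 <= 23): swap arr[4] and arr[6], array becomes [23, 8, 8, 8, 3, 12, 30]
i ends at 6, j ends at 5: the pointers have crossed (j < i), so scanning stops.

Swap pivot arr[0] with arr[5] to place pivot at position 5: [12, 8, 8, 8, 3, 23, 30]
Pivot position: 5

After partitioning with pivot 23, the array becomes [12, 8, 8, 8, 3, 23, 30]. The pivot is placed at index 5. All elements to the left of the pivot are <= 23, and all elements to the right are > 23.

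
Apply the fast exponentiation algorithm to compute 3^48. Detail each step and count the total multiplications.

Computing 3^48 by squaring (build up from 3^1; each line after the first costs one multiplication):

3^1 = 3
3^2 = (3^1)^2 = 3^2 = 9
3^3 = 3 * 3^2 = 3 * 9 = 27
3^6 = (3^3)^2 = 27^2 = 729
3^12 = (3^6)^2 = 729^2 = 531441
3^24 = (3^12)^2 = 531441^2 = 282429536481
3^48 = (3^24)^2 = 282429536481^2 = 79766443076872509863361

Result: 79766443076872509863361
Multiplications needed: 6 (6 lines after 3^1)

3^48 = 79766443076872509863361. Using exponentiation by squaring, this requires 6 multiplications. The key idea: if the exponent is even, square the half-power; if odd, multiply by the base once.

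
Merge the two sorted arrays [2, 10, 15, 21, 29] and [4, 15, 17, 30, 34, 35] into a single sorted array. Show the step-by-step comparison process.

Merging process:

Compare 2 vs 4: take 2 from left. Merged: [2]
Compare 10 vs 4: take 4 from right. Merged: [2, 4]
Compare 10 vs 15: take 10 from left. Merged: [2, 4, 10]
Compare 15 vs 15: take 15 from left. Merged: [2, 4, 10, 15]
Compare 21 vs 15: take 15 from right. Merged: [2, 4, 10, 15, 15]
Compare 21 vs 17: take 17 from right. Merged: [2, 4, 10, 15, 15, 17]
Compare 21 vs 30: take 21 from left. Merged: [2, 4, 10, 15, 15, 17, 21]
Compare 29 vs 30: take 29 from left. Merged: [2, 4, 10, 15, 15, 17, 21, 29]
Append remaining from right: [30, 34, 35]. Merged: [2, 4, 10, 15, 15, 17, 21, 29, 30, 34, 35]

Final merged array: [2, 4, 10, 15, 15, 17, 21, 29, 30, 34, 35]
Total comparisons: 8

The merged array is [2, 4, 10, 15, 15, 17, 21, 29, 30, 34, 35], requiring 8 comparisons. The merge step runs in O(n) time where n is the total number of elements.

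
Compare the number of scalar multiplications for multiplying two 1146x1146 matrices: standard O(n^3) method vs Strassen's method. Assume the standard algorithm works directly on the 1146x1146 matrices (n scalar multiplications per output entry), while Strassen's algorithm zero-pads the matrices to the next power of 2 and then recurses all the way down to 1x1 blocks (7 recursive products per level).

Matrix multiplication for 1146x1146 matrices:

Strassen's algorithm requires power-of-2 dimensions. Pad 1146x1146 to 2048x2048 (next power of 2).

Standard algorithm: 1146^3 = 1505060136 multiplications
Strassen's algorithm: 7^(log2(2048)) = 7^11 = 1977326743 multiplications
Difference: 1505060136 - 1977326743 = -472266607 (Strassen uses MORE here due to padding overhead — for small or just-over-power-of-2 n, padding can outweigh the per-level savings)

Standard: 1505060136 multiplications (1146^3). Strassen: 1977326743 multiplications (7^11, after padding to 2048x2048). Strassen reduces 8 recursive multiplications to 7 at each level.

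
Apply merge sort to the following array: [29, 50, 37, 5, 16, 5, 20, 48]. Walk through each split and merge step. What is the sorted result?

Merge sort trace:

Split: [29, 50, 37, 5, 16, 5, 20, 48] -> [29, 50, 37, 5] and [16, 5, 20, 48]
  Split: [29, 50, 37, 5] -> [29, 50] and [37, 5]
    Split: [29, 50] -> [29] and [50]
    Merge: [29] + [50] -> [29, 50]
    Split: [37, 5] -> [37] and [5]
    Merge: [37] + [5] -> [5, 37]
  Merge: [29, 50] + [5, 37] -> [5, 29, 37, 50]
  Split: [16, 5, 20, 48] -> [16, 5] and [20, 48]
    Split: [16, 5] -> [16] and [5]
    Merge: [16] + [5] -> [5, 16]
    Split: [20, 48] -> [20] and [48]
    Merge: [20] + [48] -> [20, 48]
  Merge: [5, 16] + [20, 48] -> [5, 16, 20, 48]
Merge: [5, 29, 37, 50] + [5, 16, 20, 48] -> [5, 5, 16, 20, 29, 37, 48, 50]

Final sorted array: [5, 5, 16, 20, 29, 37, 48, 50]

The merge sort proceeds by recursively splitting the array and merging sorted halves.
After all merges, the sorted array is [5, 5, 16, 20, 29, 37, 48, 50].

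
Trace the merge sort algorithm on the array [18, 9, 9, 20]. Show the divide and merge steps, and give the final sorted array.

Merge sort trace:

Split: [18, 9, 9, 20] -> [18, 9] and [9, 20]
  Split: [18, 9] -> [18] and [9]
  Merge: [18] + [9] -> [9, 18]
  Split: [9, 20] -> [9] and [20]
  Merge: [9] + [20] -> [9, 20]
Merge: [9, 18] + [9, 20] -> [9, 9, 18, 20]

Final sorted array: [9, 9, 18, 20]

The merge sort proceeds by recursively splitting the array and merging sorted halves.
After all merges, the sorted array is [9, 9, 18, 20].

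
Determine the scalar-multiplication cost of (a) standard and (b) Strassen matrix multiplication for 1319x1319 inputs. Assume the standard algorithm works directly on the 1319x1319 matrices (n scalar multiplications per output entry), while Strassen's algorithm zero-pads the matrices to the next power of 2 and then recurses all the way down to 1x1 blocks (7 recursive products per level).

Matrix multiplication for 1319x1319 matrices:

Strassen's algorithm requires power-of-2 dimensions. Pad 1319x1319 to 2048x2048 (next power of 2).

Standard algorithm: 1319^3 = 2294744759 multiplications
Strassen's algorithm: 7^(log2(2048)) = 7^11 = 1977326743 multiplications
Savings: 2294744759 - 1977326743 = 317418016 multiplications

Standard: 2294744759 multiplications (1319^3). Strassen: 1977326743 multiplications (7^11, after padding to 2048x2048). Strassen reduces 8 recursive multiplications to 7 at each level.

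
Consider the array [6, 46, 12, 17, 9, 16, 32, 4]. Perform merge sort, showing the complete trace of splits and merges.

Merge sort trace:

Split: [6, 46, 12, 17, 9, 16, 32, 4] -> [6, 46, 12, 17] and [9, 16, 32, 4]
  Split: [6, 46, 12, 17] -> [6, 46] and [12, 17]
    Split: [6, 46] -> [6] and [46]
    Merge: [6] + [46] -> [6, 46]
    Split: [12, 17] -> [12] and [17]
    Merge: [12] + [17] -> [12, 17]
  Merge: [6, 46] + [12, 17] -> [6, 12, 17, 46]
  Split: [9, 16, 32, 4] -> [9, 16] and [32, 4]
    Split: [9, 16] -> [9] and [16]
    Merge: [9] + [16] -> [9, 16]
    Split: [32, 4] -> [32] and [4]
    Merge: [32] + [4] -> [4, 32]
  Merge: [9, 16] + [4, 32] -> [4, 9, 16, 32]
Merge: [6, 12, 17, 46] + [4, 9, 16, 32] -> [4, 6, 9, 12, 16, 17, 32, 46]

Final sorted array: [4, 6, 9, 12, 16, 17, 32, 46]

The merge sort proceeds by recursively splitting the array and merging sorted halves.
After all merges, the sorted array is [4, 6, 9, 12, 16, 17, 32, 46].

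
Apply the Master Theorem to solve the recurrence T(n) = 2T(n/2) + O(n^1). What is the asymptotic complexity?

Master Theorem for T(n) = 2T(n/2) + O(n^1):

a = 2, b = 2, c = 1
log_b(a) = log_2(2) = 1.0000

Case 2: c = 1 = log_2(2) = 1.0000
T(n) = O(n^1 log n) = O(n log n)

For T(n) = 2T(n/2) + O(n^1): log_2(2) = 1.0000. This is Case 2 of the Master Theorem (c = log_b(a), equal work at all levels), giving O(n log n).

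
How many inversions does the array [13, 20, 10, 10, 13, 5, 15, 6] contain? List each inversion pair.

Finding inversions in [13, 20, 10, 10, 13, 5, 15, 6]:

(0, 2): arr[0]=13 > arr[2]=10
(0, 3): arr[0]=13 > arr[3]=10
(0, 5): arr[0]=13 > arr[5]=5
(0, 7): arr[0]=13 > arr[7]=6
(1, 2): arr[1]=20 > arr[2]=10
(1, 3): arr[1]=20 > arr[3]=10
(1, 4): arr[1]=20 > arr[4]=13
(1, 5): arr[1]=20 > arr[5]=5
(1, 6): arr[1]=20 > arr[6]=15
(1, 7): arr[1]=20 > arr[7]=6
(2, 5): arr[2]=10 > arr[5]=5
(2, 7): arr[2]=10 > arr[7]=6
(3, 5): arr[3]=10 > arr[5]=5
(3, 7): arr[3]=10 > arr[7]=6
(4, 5): arr[4]=13 > arr[5]=5
(4, 7): arr[4]=13 > arr[7]=6
(6, 7): arr[6]=15 > arr[7]=6

Total inversions: 17

The array has 17 inversion(s): (0,2), (0,3), (0,5), (0,7), (1,2), (1,3), (1,4), (1,5), (1,6), (1,7), (2,5), (2,7), (3,5), (3,7), (4,5), (4,7), (6,7). Each pair (i,j) satisfies i < j and arr[i] > arr[j].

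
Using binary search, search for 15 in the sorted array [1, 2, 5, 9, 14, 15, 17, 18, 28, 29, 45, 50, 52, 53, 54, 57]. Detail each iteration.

Binary search for 15 in [1, 2, 5, 9, 14, 15, 17, 18, 28, 29, 45, 50, 52, 53, 54, 57]:

lo=0, hi=15, mid=7, arr[mid]=18 -> 18 > 15, search left half
lo=0, hi=6, mid=3, arr[mid]=9 -> 9 < 15, search right half
lo=4, hi=6, mid=5, arr[mid]=15 -> Found target at index 5!

Binary search finds 15 at index 5 after 3 comparisons. The search repeatedly halves the search space by comparing with the middle element.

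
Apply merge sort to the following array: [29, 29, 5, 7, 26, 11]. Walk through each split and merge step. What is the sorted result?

Merge sort trace:

Split: [29, 29, 5, 7, 26, 11] -> [29, 29, 5] and [7, 26, 11]
  Split: [29, 29, 5] -> [29] and [29, 5]
    Split: [29, 5] -> [29] and [5]
    Merge: [29] + [5] -> [5, 29]
  Merge: [29] + [5, 29] -> [5, 29, 29]
  Split: [7, 26, 11] -> [7] and [26, 11]
    Split: [26, 11] -> [26] and [11]
    Merge: [26] + [11] -> [11, 26]
  Merge: [7] + [11, 26] -> [7, 11, 26]
Merge: [5, 29, 29] + [7, 11, 26] -> [5, 7, 11, 26, 29, 29]

Final sorted array: [5, 7, 11, 26, 29, 29]

The merge sort proceeds by recursively splitting the array and merging sorted halves.
After all merges, the sorted array is [5, 7, 11, 26, 29, 29].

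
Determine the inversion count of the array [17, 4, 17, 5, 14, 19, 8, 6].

Finding inversions in [17, 4, 17, 5, 14, 19, 8, 6]:

(0, 1): arr[0]=17 > arr[1]=4
(0, 3): arr[0]=17 > arr[3]=5
(0, 4): arr[0]=17 > arr[4]=14
(0, 6): arr[0]=17 > arr[6]=8
(0, 7): arr[0]=17 > arr[7]=6
(2, 3): arr[2]=17 > arr[3]=5
(2, 4): arr[2]=17 > arr[4]=14
(2, 6): arr[2]=17 > arr[6]=8
(2, 7): arr[2]=17 > arr[7]=6
(4, 6): arr[4]=14 > arr[6]=8
(4, 7): arr[4]=14 > arr[7]=6
(5, 6): arr[5]=19 > arr[6]=8
(5, 7): arr[5]=19 > arr[7]=6
(6, 7): arr[6]=8 > arr[7]=6

Total inversions: 14

The array has 14 inversion(s): (0,1), (0,3), (0,4), (0,6), (0,7), (2,3), (2,4), (2,6), (2,7), (4,6), (4,7), (5,6), (5,7), (6,7). Each pair (i,j) satisfies i < j and arr[i] > arr[j].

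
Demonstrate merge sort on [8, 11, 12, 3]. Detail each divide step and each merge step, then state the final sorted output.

Merge sort trace:

Split: [8, 11, 12, 3] -> [8, 11] and [12, 3]
  Split: [8, 11] -> [8] and [11]
  Merge: [8] + [11] -> [8, 11]
  Split: [12, 3] -> [12] and [3]
  Merge: [12] + [3] -> [3, 12]
Merge: [8, 11] + [3, 12] -> [3, 8, 11, 12]

Final sorted array: [3, 8, 11, 12]

The merge sort proceeds by recursively splitting the array and merging sorted halves.
After all merges, the sorted array is [3, 8, 11, 12].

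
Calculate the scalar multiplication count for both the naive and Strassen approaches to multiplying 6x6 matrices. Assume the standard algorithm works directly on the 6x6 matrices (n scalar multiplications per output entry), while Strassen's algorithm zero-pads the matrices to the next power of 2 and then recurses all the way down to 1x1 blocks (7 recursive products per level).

Matrix multiplication for 6x6 matrices:

Strassen's algorithm requires power-of-2 dimensions. Pad 6x6 to 8x8 (next power of 2).

Standard algorithm: 6^3 = 216 multiplications
Strassen's algorithm: 7^(log2(8)) = 7^3 = 343 multiplications
Difference: 216 - 343 = -127 (Strassen uses MORE here due to padding overhead — for small or just-over-power-of-2 n, padding can outweigh the per-level savings)

Standard: 216 multiplications (6^3). Strassen: 343 multiplications (7^3, after padding to 8x8). Strassen reduces 8 recursive multiplications to 7 at each level.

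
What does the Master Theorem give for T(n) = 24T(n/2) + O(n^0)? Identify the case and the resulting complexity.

Master Theorem for T(n) = 24T(n/2) + O(n^0):

a = 24, b = 2, c = 0
log_b(a) = log_2(24) = 4.5850

Case 1: c = 0 < log_2(24) = 4.5850
T(n) = O(n^(log_2 24))

For T(n) = 24T(n/2) + O(n^0): log_2(24) = 4.5850. This is Case 1 of the Master Theorem (c < log_b(a), work dominated by leaves), giving O(n^(log_2 24)).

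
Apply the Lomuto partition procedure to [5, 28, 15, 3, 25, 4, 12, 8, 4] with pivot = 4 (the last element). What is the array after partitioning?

Lomuto partition with pivot = 4:

Initial array: [5, 28, 15, 3, 25, 4, 12, 8, 4]

arr[0]=5 > 4: no swap
arr[1]=28 > 4: no swap
arr[2]=15 > 4: no swap
arr[3]=3 <= 4: swap with position 0, array becomes [3, 28, 15, 5, 25, 4, 12, 8, 4]
arr[4]=25 > 4: no swap
arr[5]=4 <= 4: swap with position 1, array becomes [3, 4, 15, 5, 25, 28, 12, 8, 4]
arr[6]=12 > 4: no swap
arr[7]=8 > 4: no swap

Place pivot at position 2: [3, 4, 4, 5, 25, 28, 12, 8, 15]
Pivot position: 2

After partitioning with pivot 4, the array becomes [3, 4, 4, 5, 25, 28, 12, 8, 15]. The pivot is placed at index 2. All elements to the left of the pivot are <= 4, and all elements to the right are > 4.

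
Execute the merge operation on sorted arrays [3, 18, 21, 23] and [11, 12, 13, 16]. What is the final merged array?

Merging process:

Compare 3 vs 11: take 3 from left. Merged: [3]
Compare 18 vs 11: take 11 from right. Merged: [3, 11]
Compare 18 vs 12: take 12 from right. Merged: [3, 11, 12]
Compare 18 vs 13: take 13 from right. Merged: [3, 11, 12, 13]
Compare 18 vs 16: take 16 from right. Merged: [3, 11, 12, 13, 16]
Append remaining from left: [18, 21, 23]. Merged: [3, 11, 12, 13, 16, 18, 21, 23]

Final merged array: [3, 11, 12, 13, 16, 18, 21, 23]
Total comparisons: 5

The merged array is [3, 11, 12, 13, 16, 18, 21, 23], requiring 5 comparisons. The merge step runs in O(n) time where n is the total number of elements.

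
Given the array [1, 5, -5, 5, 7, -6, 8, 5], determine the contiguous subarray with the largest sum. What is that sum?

Using Kadane's algorithm on [1, 5, -5, 5, 7, -6, 8, 5]:

Scanning through the array:
Position 1 (value 5): max_ending_here = 6, max_so_far = 6
Position 2 (value -5): max_ending_here = 1, max_so_far = 6
Position 3 (value 5): max_ending_here = 6, max_so_far = 6
Position 4 (value 7): max_ending_here = 13, max_so_far = 13
Position 5 (value -6): max_ending_here = 7, max_so_far = 13
Position 6 (value 8): max_ending_here = 15, max_so_far = 15
Position 7 (value 5): max_ending_here = 20, max_so_far = 20

Maximum subarray: [1, 5, -5, 5, 7, -6, 8, 5]
Maximum sum: 20

The maximum subarray is [1, 5, -5, 5, 7, -6, 8, 5] with sum 20. This subarray runs from index 0 to index 7.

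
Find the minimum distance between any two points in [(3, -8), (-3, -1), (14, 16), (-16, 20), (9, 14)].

Computing all pairwise distances among 5 points:

d((3, -8), (-3, -1)) = 9.2195
d((3, -8), (14, 16)) = 26.4008
d((3, -8), (-16, 20)) = 33.8378
d((3, -8), (9, 14)) = 22.8035
d((-3, -1), (14, 16)) = 24.0416
d((-3, -1), (-16, 20)) = 24.6982
d((-3, -1), (9, 14)) = 19.2094
d((14, 16), (-16, 20)) = 30.2655
d((14, 16), (9, 14)) = 5.3852 <-- minimum
d((-16, 20), (9, 14)) = 25.7099

Closest pair: (14, 16) and (9, 14) with distance 5.3852

The closest pair is (14, 16) and (9, 14) with Euclidean distance 5.3852. For 5 points, brute-force pairwise comparison is shown above. For large n, the divide-and-conquer algorithm (sort by x, recurse on halves, check the dividing strip) achieves O(n log n).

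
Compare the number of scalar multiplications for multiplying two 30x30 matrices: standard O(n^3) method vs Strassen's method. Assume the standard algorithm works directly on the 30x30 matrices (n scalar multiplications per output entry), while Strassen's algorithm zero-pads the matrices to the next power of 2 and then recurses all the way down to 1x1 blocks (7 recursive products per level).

Matrix multiplication for 30x30 matrices:

Strassen's algorithm requires power-of-2 dimensions. Pad 30x30 to 32x32 (next power of 2).

Standard algorithm: 30^3 = 27000 multiplications
Strassen's algorithm: 7^(log2(32)) = 7^5 = 16807 multiplications
Savings: 27000 - 16807 = 10193 multiplications

Standard: 27000 multiplications (30^3). Strassen: 16807 multiplications (7^5, after padding to 32x32). Strassen reduces 8 recursive multiplications to 7 at each level.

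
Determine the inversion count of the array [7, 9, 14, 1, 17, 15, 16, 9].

Finding inversions in [7, 9, 14, 1, 17, 15, 16, 9]:

(0, 3): arr[0]=7 > arr[3]=1
(1, 3): arr[1]=9 > arr[3]=1
(2, 3): arr[2]=14 > arr[3]=1
(2, 7): arr[2]=14 > arr[7]=9
(4, 5): arr[4]=17 > arr[5]=15
(4, 6): arr[4]=17 > arr[6]=16
(4, 7): arr[4]=17 > arr[7]=9
(5, 7): arr[5]=15 > arr[7]=9
(6, 7): arr[6]=16 > arr[7]=9

Total inversions: 9

The array has 9 inversion(s): (0,3), (1,3), (2,3), (2,7), (4,5), (4,6), (4,7), (5,7), (6,7). Each pair (i,j) satisfies i < j and arr[i] > arr[j].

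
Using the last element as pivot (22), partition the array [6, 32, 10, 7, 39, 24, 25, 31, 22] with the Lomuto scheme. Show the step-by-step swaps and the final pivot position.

Lomuto partition with pivot = 22:

Initial array: [6, 32, 10, 7, 39, 24, 25, 31, 22]

arr[0]=6 <= 22: swap with position 0, array becomes [6, 32, 10, 7, 39, 24, 25, 31, 22]
arr[1]=32 > 22: no swap
arr[2]=10 <= 22: swap with position 1, array becomes [6, 10, 32, 7, 39, 24, 25, 31, 22]
arr[3]=7 <= 22: swap with position 2, array becomes [6, 10, 7, 32, 39, 24, 25, 31, 22]
arr[4]=39 > 22: no swap
arr[5]=24 > 22: no swap
arr[6]=25 > 22: no swap
arr[7]=31 > 22: no swap

Place pivot at position 3: [6, 10, 7, 22, 39, 24, 25, 31, 32]
Pivot position: 3

After partitioning with pivot 22, the array becomes [6, 10, 7, 22, 39, 24, 25, 31, 32]. The pivot is placed at index 3. All elements to the left of the pivot are <= 22, and all elements to the right are > 22.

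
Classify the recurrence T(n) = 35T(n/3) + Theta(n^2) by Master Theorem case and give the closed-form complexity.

Master Theorem for T(n) = 35T(n/3) + O(n^2):

a = 35, b = 3, c = 2
log_b(a) = log_3(35) = 3.2362

Case 1: c = 2 < log_3(35) = 3.2362
T(n) = O(n^(log_3 35))

For T(n) = 35T(n/3) + O(n^2): log_3(35) = 3.2362. This is Case 1 of the Master Theorem (c < log_b(a), work dominated by leaves), giving O(n^(log_3 35)).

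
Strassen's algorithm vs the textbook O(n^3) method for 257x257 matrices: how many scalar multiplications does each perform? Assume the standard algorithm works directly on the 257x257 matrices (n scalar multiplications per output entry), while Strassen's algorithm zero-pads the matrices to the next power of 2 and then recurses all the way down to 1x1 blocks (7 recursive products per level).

Matrix multiplication for 257x257 matrices:

Strassen's algorithm requires power-of-2 dimensions. Pad 257x257 to 512x512 (next power of 2).

Standard algorithm: 257^3 = 16974593 multiplications
Strassen's algorithm: 7^(log2(512)) = 7^9 = 40353607 multiplications
Difference: 16974593 - 40353607 = -23379014 (Strassen uses MORE here due to padding overhead — for small or just-over-power-of-2 n, padding can outweigh the per-level savings)

Standard: 16974593 multiplications (257^3). Strassen: 40353607 multiplications (7^9, after padding to 512x512). Strassen reduces 8 recursive multiplications to 7 at each level.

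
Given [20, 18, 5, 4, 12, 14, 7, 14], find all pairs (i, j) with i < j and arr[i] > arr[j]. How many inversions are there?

Finding inversions in [20, 18, 5, 4, 12, 14, 7, 14]:

(0, 1): arr[0]=20 > arr[1]=18
(0, 2): arr[0]=20 > arr[2]=5
(0, 3): arr[0]=20 > arr[3]=4
(0, 4): arr[0]=20 > arr[4]=12
(0, 5): arr[0]=20 > arr[5]=14
(0, 6): arr[0]=20 > arr[6]=7
(0, 7): arr[0]=20 > arr[7]=14
(1, 2): arr[1]=18 > arr[2]=5
(1, 3): arr[1]=18 > arr[3]=4
(1, 4): arr[1]=18 > arr[4]=12
(1, 5): arr[1]=18 > arr[5]=14
(1, 6): arr[1]=18 > arr[6]=7
(1, 7): arr[1]=18 > arr[7]=14
(2, 3): arr[2]=5 > arr[3]=4
(4, 6): arr[4]=12 > arr[6]=7
(5, 6): arr[5]=14 > arr[6]=7

Total inversions: 16

The array has 16 inversion(s): (0,1), (0,2), (0,3), (0,4), (0,5), (0,6), (0,7), (1,2), (1,3), (1,4), (1,5), (1,6), (1,7), (2,3), (4,6), (5,6). Each pair (i,j) satisfies i < j and arr[i] > arr[j].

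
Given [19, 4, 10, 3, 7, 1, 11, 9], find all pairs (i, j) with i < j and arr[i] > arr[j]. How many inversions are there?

Finding inversions in [19, 4, 10, 3, 7, 1, 11, 9]:

(0, 1): arr[0]=19 > arr[1]=4
(0, 2): arr[0]=19 > arr[2]=10
(0, 3): arr[0]=19 > arr[3]=3
(0, 4): arr[0]=19 > arr[4]=7
(0, 5): arr[0]=19 > arr[5]=1
(0, 6): arr[0]=19 > arr[6]=11
(0, 7): arr[0]=19 > arr[7]=9
(1, 3): arr[1]=4 > arr[3]=3
(1, 5): arr[1]=4 > arr[5]=1
(2, 3): arr[2]=10 > arr[3]=3
(2, 4): arr[2]=10 > arr[4]=7
(2, 5): arr[2]=10 > arr[5]=1
(2, 7): arr[2]=10 > arr[7]=9
(3, 5): arr[3]=3 > arr[5]=1
(4, 5): arr[4]=7 > arr[5]=1
(6, 7): arr[6]=11 > arr[7]=9

Total inversions: 16

The array has 16 inversion(s): (0,1), (0,2), (0,3), (0,4), (0,5), (0,6), (0,7), (1,3), (1,5), (2,3), (2,4), (2,5), (2,7), (3,5), (4,5), (6,7). Each pair (i,j) satisfies i < j and arr[i] > arr[j].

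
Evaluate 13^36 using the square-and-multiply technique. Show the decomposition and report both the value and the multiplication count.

Computing 13^36 by squaring (build up from 13^1; each line after the first costs one multiplication):

13^1 = 13
13^2 = (13^1)^2 = 13^2 = 169
13^4 = (13^2)^2 = 169^2 = 28561
13^8 = (13^4)^2 = 28561^2 = 815730721
13^9 = 13 * 13^8 = 13 * 815730721 = 10604499373
13^18 = (13^9)^2 = 10604499373^2 = 112455406951957393129
13^36 = (13^18)^2 = 112455406951957393129^2 = 12646218552730347184269489080961456410641

Result: 12646218552730347184269489080961456410641
Multiplications needed: 6 (6 lines after 13^1)

13^36 = 12646218552730347184269489080961456410641. Using exponentiation by squaring, this requires 6 multiplications. The key idea: if the exponent is even, square the half-power; if odd, multiply by the base once.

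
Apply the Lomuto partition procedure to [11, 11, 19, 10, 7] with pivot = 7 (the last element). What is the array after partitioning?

Lomuto partition with pivot = 7:

Initial array: [11, 11, 19, 10, 7]

arr[0]=11 > 7: no swap
arr[1]=11 > 7: no swap
arr[2]=19 > 7: no swap
arr[3]=10 > 7: no swap

Place pivot at position 0: [7, 11, 19, 10, 11]
Pivot position: 0

After partitioning with pivot 7, the array becomes [7, 11, 19, 10, 11]. The pivot is placed at index 0. All elements to the left of the pivot are <= 7, and all elements to the right are > 7.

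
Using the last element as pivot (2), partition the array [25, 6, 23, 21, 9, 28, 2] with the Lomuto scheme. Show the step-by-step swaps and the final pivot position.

Lomuto partition with pivot = 2:

Initial array: [25, 6, 23, 21, 9, 28, 2]

arr[0]=25 > 2: no swap
arr[1]=6 > 2: no swap
arr[2]=23 > 2: no swap
arr[3]=21 > 2: no swap
arr[4]=9 > 2: no swap
arr[5]=28 > 2: no swap

Place pivot at position 0: [2, 6, 23, 21, 9, 28, 25]
Pivot position: 0

After partitioning with pivot 2, the array becomes [2, 6, 23, 21, 9, 28, 25]. The pivot is placed at index 0. All elements to the left of the pivot are <= 2, and all elements to the right are > 2.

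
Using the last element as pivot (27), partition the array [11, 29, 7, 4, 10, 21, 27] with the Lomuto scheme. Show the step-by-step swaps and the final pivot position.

Lomuto partition with pivot = 27:

Initial array: [11, 29, 7, 4, 10, 21, 27]

arr[0]=11 <= 27: swap with position 0, array becomes [11, 29, 7, 4, 10, 21, 27]
arr[1]=29 > 27: no swap
arr[2]=7 <= 27: swap with position 1, array becomes [11, 7, 29, 4, 10, 21, 27]
arr[3]=4 <= 27: swap with position 2, array becomes [11, 7, 4, 29, 10, 21, 27]
arr[4]=10 <= 27: swap with position 3, array becomes [11, 7, 4, 10, 29, 21, 27]
arr[5]=21 <= 27: swap with position 4, array becomes [11, 7, 4, 10, 21, 29, 27]

Place pivot at position 5: [11, 7, 4, 10, 21, 27, 29]
Pivot position: 5

After partitioning with pivot 27, the array becomes [11, 7, 4, 10, 21, 27, 29]. The pivot is placed at index 5. All elements to the left of the pivot are <= 27, and all elements to the right are > 27.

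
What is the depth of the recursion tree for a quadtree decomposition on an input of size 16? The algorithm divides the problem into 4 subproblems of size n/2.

For divide and conquer with division factor 2:

Problem sizes at each level:
Level 0: 16
Level 1: 8
Level 2: 4
Level 3: 2
Level 4: 1

The root is level 0 and the size-1 base case is level 4 (the tree spans levels 0 through 4, i.e. 5 levels counting the root), so the depth is the number of divisions: log_2(16) = 4

The recursion tree depth is log_2(16) = 4. At each level, the problem size is divided by 2, so it takes 4 divisions to reduce to a base case of size 1. The algorithm makes 4 recursive calls at each level.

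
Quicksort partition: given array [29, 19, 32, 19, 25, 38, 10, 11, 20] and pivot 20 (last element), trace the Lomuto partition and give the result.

Lomuto partition with pivot = 20:

Initial array: [29, 19, 32, 19, 25, 38, 10, 11, 20]

arr[0]=29 > 20: no swap
arr[1]=19 <= 20: swap with position 0, array becomes [19, 29, 32, 19, 25, 38, 10, 11, 20]
arr[2]=32 > 20: no swap
arr[3]=19 <= 20: swap with position 1, array becomes [19, 19, 32, 29, 25, 38, 10, 11, 20]
arr[4]=25 > 20: no swap
arr[5]=38 > 20: no swap
arr[6]=10 <= 20: swap with position 2, array becomes [19, 19, 10, 29, 25, 38, 32, 11, 20]
arr[7]=11 <= 20: swap with position 3, array becomes [19, 19, 10, 11, 25, 38, 32, 29, 20]

Place pivot at position 4: [19, 19, 10, 11, 20, 38, 32, 29, 25]
Pivot position: 4

After partitioning with pivot 20, the array becomes [19, 19, 10, 11, 20, 38, 32, 29, 25]. The pivot is placed at index 4. All elements to the left of the pivot are <= 20, and all elements to the right are > 20.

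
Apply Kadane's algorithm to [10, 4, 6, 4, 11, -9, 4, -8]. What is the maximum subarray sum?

Using Kadane's algorithm on [10, 4, 6, 4, 11, -9, 4, -8]:

Scanning through the array:
Position 1 (value 4): max_ending_here = 14, max_so_far = 14
Position 2 (value 6): max_ending_here = 20, max_so_far = 20
Position 3 (value 4): max_ending_here = 24, max_so_far = 24
Position 4 (value 11): max_ending_here = 35, max_so_far = 35
Position 5 (value -9): max_ending_here = 26, max_so_far = 35
Position 6 (value 4): max_ending_here = 30, max_so_far = 35
Position 7 (value -8): max_ending_here = 22, max_so_far = 35

Maximum subarray: [10, 4, 6, 4, 11]
Maximum sum: 35

The maximum subarray is [10, 4, 6, 4, 11] with sum 35. This subarray runs from index 0 to index 4.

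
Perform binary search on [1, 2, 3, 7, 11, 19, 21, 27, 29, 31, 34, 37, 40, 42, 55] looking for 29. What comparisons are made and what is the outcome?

Binary search for 29 in [1, 2, 3, 7, 11, 19, 21, 27, 29, 31, 34, 37, 40, 42, 55]:

lo=0, hi=14, mid=7, arr[mid]=27 -> 27 < 29, search right half
lo=8, hi=14, mid=11, arr[mid]=37 -> 37 > 29, search left half
lo=8, hi=10, mid=9, arr[mid]=31 -> 31 > 29, search left half
lo=8, hi=8, mid=8, arr[mid]=29 -> Found target at index 8!

Binary search finds 29 at index 8 after 4 comparisons. The search repeatedly halves the search space by comparing with the middle element.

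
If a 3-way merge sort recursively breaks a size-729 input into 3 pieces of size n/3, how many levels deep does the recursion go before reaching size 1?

For divide and conquer with division factor 3:

Problem sizes at each level:
Level 0: 729
Level 1: 243
Level 2: 81
Level 3: 27
Level 4: 9
Level 5: 3
Level 6: 1

The root is level 0 and the size-1 base case is level 6 (the tree spans levels 0 through 6, i.e. 7 levels counting the root), so the depth is the number of divisions: log_3(729) = 6

The recursion tree depth is log_3(729) = 6. At each level, the problem size is divided by 3, so it takes 6 divisions to reduce to a base case of size 1. The algorithm makes 3 recursive calls at each level.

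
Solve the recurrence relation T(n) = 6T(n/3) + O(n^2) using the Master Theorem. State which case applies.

Master Theorem for T(n) = 6T(n/3) + O(n^2):

a = 6, b = 3, c = 2
log_b(a) = log_3(6) = 1.6309

Case 3: c = 2 > log_3(6) = 1.6309
T(n) = O(n^2) = O(n^2)

For T(n) = 6T(n/3) + O(n^2): log_3(6) = 1.6309. This is Case 3 of the Master Theorem (c > log_b(a), work dominated by root), giving O(n^2).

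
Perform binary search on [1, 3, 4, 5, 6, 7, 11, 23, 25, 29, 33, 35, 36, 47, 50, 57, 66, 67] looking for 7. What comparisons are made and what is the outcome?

Binary search for 7 in [1, 3, 4, 5, 6, 7, 11, 23, 25, 29, 33, 35, 36, 47, 50, 57, 66, 67]:

lo=0, hi=17, mid=8, arr[mid]=25 -> 25 > 7, search left half
lo=0, hi=7, mid=3, arr[mid]=5 -> 5 < 7, search right half
lo=4, hi=7, mid=5, arr[mid]=7 -> Found target at index 5!

Binary search finds 7 at index 5 after 3 comparisons. The search repeatedly halves the search space by comparing with the middle element.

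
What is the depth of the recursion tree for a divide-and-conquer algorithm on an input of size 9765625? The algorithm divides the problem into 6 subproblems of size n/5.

For divide and conquer with division factor 5:

Problem sizes at each level:
Level 0: 9765625
Level 1: 1953125
Level 2: 390625
Level 3: 78125
Level 4: 15625
Level 5: 3125
Level 6: 625
Level 7: 125
Level 8: 25
Level 9: 5
Level 10: 1

The root is level 0 and the size-1 base case is level 10 (the tree spans levels 0 through 10, i.e. 11 levels counting the root), so the depth is the number of divisions: log_5(9765625) = 10

The recursion tree depth is log_5(9765625) = 10. At each level, the problem size is divided by 5, so it takes 10 divisions to reduce to a base case of size 1. The algorithm makes 6 recursive calls at each level.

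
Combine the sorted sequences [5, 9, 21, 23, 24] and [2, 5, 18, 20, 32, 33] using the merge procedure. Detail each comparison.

Merging process:

Compare 5 vs 2: take 2 from right. Merged: [2]
Compare 5 vs 5: take 5 from left. Merged: [2, 5]
Compare 9 vs 5: take 5 from right. Merged: [2, 5, 5]
Compare 9 vs 18: take 9 from left. Merged: [2, 5, 5, 9]
Compare 21 vs 18: take 18 from right. Merged: [2, 5, 5, 9, 18]
Compare 21 vs 20: take 20 from right. Merged: [2, 5, 5, 9, 18, 20]
Compare 21 vs 32: take 21 from left. Merged: [2, 5, 5, 9, 18, 20, 21]
Compare 23 vs 32: take 23 from left. Merged: [2, 5, 5, 9, 18, 20, 21, 23]
Compare 24 vs 32: take 24 from left. Merged: [2, 5, 5, 9, 18, 20, 21, 23, 24]
Append remaining from right: [32, 33]. Merged: [2, 5, 5, 9, 18, 20, 21, 23, 24, 32, 33]

Final merged array: [2, 5, 5, 9, 18, 20, 21, 23, 24, 32, 33]
Total comparisons: 9

The merged array is [2, 5, 5, 9, 18, 20, 21, 23, 24, 32, 33], requiring 9 comparisons. The merge step runs in O(n) time where n is the total number of elements.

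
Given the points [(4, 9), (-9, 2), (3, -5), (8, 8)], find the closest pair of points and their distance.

Computing all pairwise distances among 4 points:

d((4, 9), (-9, 2)) = 14.7648
d((4, 9), (3, -5)) = 14.0357
d((4, 9), (8, 8)) = 4.1231 <-- minimum
d((-9, 2), (3, -5)) = 13.8924
d((-9, 2), (8, 8)) = 18.0278
d((3, -5), (8, 8)) = 13.9284

Closest pair: (4, 9) and (8, 8) with distance 4.1231

The closest pair is (4, 9) and (8, 8) with Euclidean distance 4.1231. For 4 points, brute-force pairwise comparison is shown above. For large n, the divide-and-conquer algorithm (sort by x, recurse on halves, check the dividing strip) achieves O(n log n).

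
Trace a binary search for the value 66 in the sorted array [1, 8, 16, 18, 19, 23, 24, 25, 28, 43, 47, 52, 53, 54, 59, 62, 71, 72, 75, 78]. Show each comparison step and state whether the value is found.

Binary search for 66 in [1, 8, 16, 18, 19, 23, 24, 25, 28, 43, 47, 52, 53, 54, 59, 62, 71, 72, 75, 78]:

lo=0, hi=19, mid=9, arr[mid]=43 -> 43 < 66, search right half
lo=10, hi=19, mid=14, arr[mid]=59 -> 59 < 66, search right half
lo=15, hi=19, mid=17, arr[mid]=72 -> 72 > 66, search left half
lo=15, hi=16, mid=15, arr[mid]=62 -> 62 < 66, search right half
lo=16, hi=16, mid=16, arr[mid]=71 -> 71 > 66, search left half
lo=16 > hi=15, target 66 not found

Binary search determines that 66 is not in the array after 5 comparisons. The search space was exhausted without finding the target.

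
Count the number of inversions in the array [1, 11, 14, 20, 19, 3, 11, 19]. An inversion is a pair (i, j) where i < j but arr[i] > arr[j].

Finding inversions in [1, 11, 14, 20, 19, 3, 11, 19]:

(1, 5): arr[1]=11 > arr[5]=3
(2, 5): arr[2]=14 > arr[5]=3
(2, 6): arr[2]=14 > arr[6]=11
(3, 4): arr[3]=20 > arr[4]=19
(3, 5): arr[3]=20 > arr[5]=3
(3, 6): arr[3]=20 > arr[6]=11
(3, 7): arr[3]=20 > arr[7]=19
(4, 5): arr[4]=19 > arr[5]=3
(4, 6): arr[4]=19 > arr[6]=11

Total inversions: 9

The array has 9 inversion(s): (1,5), (2,5), (2,6), (3,4), (3,5), (3,6), (3,7), (4,5), (4,6). Each pair (i,j) satisfies i < j and arr[i] > arr[j].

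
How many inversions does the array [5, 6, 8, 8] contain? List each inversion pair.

Finding inversions in [5, 6, 8, 8]:


Total inversions: 0

The array has 0 inversions. It is already sorted.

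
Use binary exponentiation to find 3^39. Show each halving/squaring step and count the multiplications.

Computing 3^39 by squaring (build up from 3^1; each line after the first costs one multiplication):

3^1 = 3
3^2 = (3^1)^2 = 3^2 = 9
3^4 = (3^2)^2 = 9^2 = 81
3^8 = (3^4)^2 = 81^2 = 6561
3^9 = 3 * 3^8 = 3 * 6561 = 19683
3^18 = (3^9)^2 = 19683^2 = 387420489
3^19 = 3 * 3^18 = 3 * 387420489 = 1162261467
3^38 = (3^19)^2 = 1162261467^2 = 1350851717672992089
3^39 = 3 * 3^38 = 3 * 1350851717672992089 = 4052555153018976267

Result: 4052555153018976267
Multiplications needed: 8 (8 lines after 3^1)

3^39 = 4052555153018976267. Using exponentiation by squaring, this requires 8 multiplications. The key idea: if the exponent is even, square the half-power; if odd, multiply by the base once.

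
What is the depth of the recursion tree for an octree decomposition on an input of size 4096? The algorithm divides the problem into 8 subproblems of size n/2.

For divide and conquer with division factor 2:

Problem sizes at each level:
Level 0: 4096
Level 1: 2048
Level 2: 1024
Level 3: 512
Level 4: 256
Level 5: 128
Level 6: 64
Level 7: 32
Level 8: 16
Level 9: 8
Level 10: 4
Level 11: 2
Level 12: 1

The root is level 0 and the size-1 base case is level 12 (the tree spans levels 0 through 12, i.e. 13 levels counting the root), so the depth is the number of divisions: log_2(4096) = 12

The recursion tree depth is log_2(4096) = 12. At each level, the problem size is divided by 2, so it takes 12 divisions to reduce to a base case of size 1. The algorithm makes 8 recursive calls at each level.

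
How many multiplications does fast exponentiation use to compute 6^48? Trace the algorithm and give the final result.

Computing 6^48 by squaring (build up from 6^1; each line after the first costs one multiplication):

6^1 = 6
6^2 = (6^1)^2 = 6^2 = 36
6^3 = 6 * 6^2 = 6 * 36 = 216
6^6 = (6^3)^2 = 216^2 = 46656
6^12 = (6^6)^2 = 46656^2 = 2176782336
6^24 = (6^12)^2 = 2176782336^2 = 4738381338321616896
6^48 = (6^24)^2 = 4738381338321616896^2 = 22452257707354557240087211123792674816

Result: 22452257707354557240087211123792674816
Multiplications needed: 6 (6 lines after 6^1)

6^48 = 22452257707354557240087211123792674816. Using exponentiation by squaring, this requires 6 multiplications. The key idea: if the exponent is even, square the half-power; if odd, multiply by the base once.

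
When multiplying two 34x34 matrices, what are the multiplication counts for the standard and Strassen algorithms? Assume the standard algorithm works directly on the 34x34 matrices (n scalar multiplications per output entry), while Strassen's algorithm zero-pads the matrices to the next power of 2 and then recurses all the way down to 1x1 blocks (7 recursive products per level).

Matrix multiplication for 34x34 matrices:

Strassen's algorithm requires power-of-2 dimensions. Pad 34x34 to 64x64 (next power of 2).

Standard algorithm: 34^3 = 39304 multiplications
Strassen's algorithm: 7^(log2(64)) = 7^6 = 117649 multiplications
Difference: 39304 - 117649 = -78345 (Strassen uses MORE here due to padding overhead — for small or just-over-power-of-2 n, padding can outweigh the per-level savings)

Standard: 39304 multiplications (34^3). Strassen: 117649 multiplications (7^6, after padding to 64x64). Strassen reduces 8 recursive multiplications to 7 at each level.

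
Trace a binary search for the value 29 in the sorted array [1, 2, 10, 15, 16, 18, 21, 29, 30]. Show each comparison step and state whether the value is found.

Binary search for 29 in [1, 2, 10, 15, 16, 18, 21, 29, 30]:

lo=0, hi=8, mid=4, arr[mid]=16 -> 16 < 29, search right half
lo=5, hi=8, mid=6, arr[mid]=21 -> 21 < 29, search right half
lo=7, hi=8, mid=7, arr[mid]=29 -> Found target at index 7!

Binary search finds 29 at index 7 after 3 comparisons. The search repeatedly halves the search space by comparing with the middle element.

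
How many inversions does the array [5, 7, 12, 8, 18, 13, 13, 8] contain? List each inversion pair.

Finding inversions in [5, 7, 12, 8, 18, 13, 13, 8]:

(2, 3): arr[2]=12 > arr[3]=8
(2, 7): arr[2]=12 > arr[7]=8
(4, 5): arr[4]=18 > arr[5]=13
(4, 6): arr[4]=18 > arr[6]=13
(4, 7): arr[4]=18 > arr[7]=8
(5, 7): arr[5]=13 > arr[7]=8
(6, 7): arr[6]=13 > arr[7]=8

Total inversions: 7

The array has 7 inversion(s): (2,3), (2,7), (4,5), (4,6), (4,7), (5,7), (6,7). Each pair (i,j) satisfies i < j and arr[i] > arr[j].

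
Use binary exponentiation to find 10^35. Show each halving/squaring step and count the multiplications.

Computing 10^35 by squaring (build up from 10^1; each line after the first costs one multiplication):

10^1 = 10
10^2 = (10^1)^2 = 10^2 = 100
10^4 = (10^2)^2 = 100^2 = 10000
10^8 = (10^4)^2 = 10000^2 = 100000000
10^16 = (10^8)^2 = 100000000^2 = 10000000000000000
10^17 = 10 * 10^16 = 10 * 10000000000000000 = 100000000000000000
10^34 = (10^17)^2 = 100000000000000000^2 = 10000000000000000000000000000000000
10^35 = 10 * 10^34 = 10 * 10000000000000000000000000000000000 = 100000000000000000000000000000000000

Result: 100000000000000000000000000000000000
Multiplications needed: 7 (7 lines after 10^1)

10^35 = 100000000000000000000000000000000000. Using exponentiation by squaring, this requires 7 multiplications. The key idea: if the exponent is even, square the half-power; if odd, multiply by the base once.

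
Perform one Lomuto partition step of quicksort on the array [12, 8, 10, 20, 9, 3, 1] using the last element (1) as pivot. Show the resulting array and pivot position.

Lomuto partition with pivot = 1:

Initial array: [12, 8, 10, 20, 9, 3, 1]

arr[0]=12 > 1: no swap
arr[1]=8 > 1: no swap
arr[2]=10 > 1: no swap
arr[3]=20 > 1: no swap
arr[4]=9 > 1: no swap
arr[5]=3 > 1: no swap

Place pivot at position 0: [1, 8, 10, 20, 9, 3, 12]
Pivot position: 0

After partitioning with pivot 1, the array becomes [1, 8, 10, 20, 9, 3, 12]. The pivot is placed at index 0. All elements to the left of the pivot are <= 1, and all elements to the right are > 1.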